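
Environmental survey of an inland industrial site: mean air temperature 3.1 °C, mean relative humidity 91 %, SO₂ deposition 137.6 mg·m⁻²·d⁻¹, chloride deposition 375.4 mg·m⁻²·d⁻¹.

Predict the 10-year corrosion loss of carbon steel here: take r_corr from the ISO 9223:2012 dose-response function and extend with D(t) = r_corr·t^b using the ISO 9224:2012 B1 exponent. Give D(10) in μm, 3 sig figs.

carbon steel: f(T) = +0.150·(T−10) [T≤10 °C] = -1.0350
  SO₂ term: 1.77·137.6^0.52·exp(0.02·91-1.0350) = 50.23
  Cl⁻ term: 0.102·375.4^0.62·exp(0.033·91+0.04·3.1) = 91.8
  sum: 50.23 + 91.8 → r_corr = 142 μm/a
Power-law: D(10) = r_corr · 10^0.523
  D(10) = 142 × 10^0.523 = 142 × 3.334 = 473.6 μm

D(10) = 474 μm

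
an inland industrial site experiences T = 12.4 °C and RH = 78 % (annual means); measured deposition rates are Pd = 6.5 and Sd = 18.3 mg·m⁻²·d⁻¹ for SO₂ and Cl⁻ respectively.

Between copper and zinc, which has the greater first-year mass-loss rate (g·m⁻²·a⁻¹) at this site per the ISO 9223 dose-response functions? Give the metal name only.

copper

copper: temperature factor f = -0.080·(2.4) = -0.1920
  Pd branch = 0.0053·Pd^0.26·e^(0.059·RH+f) = 0.7094 μm/a
  Sd branch = 0.01025·Sd^0.27·e^(0.036·RH+0.049·T) = 0.6839 μm/a
  sum: 0.7094 + 0.6839 → r_corr = 1.393 μm/a
  mass loss = 1.393 μm/a × 8.96 g/cm³ = 12.48 g·m⁻²·a⁻¹
zinc: temperature factor f = -0.071·(2.4) = -0.1704
  Pd branch = 0.0129·Pd^0.44·e^(0.046·RH+f) = 0.8964 μm/a
  Sd branch = 0.0175·Sd^0.57·e^(0.008·RH+0.085·T) = 0.4913 μm/a
  sum: 0.8964 + 0.4913 → r_corr = 1.388 μm/a
  mass loss = 1.388 μm/a × 7.14 g/cm³ = 9.909 g·m⁻²·a⁻¹
Ordering by g·m⁻²·a⁻¹: copper (12.5) > zinc (9.91)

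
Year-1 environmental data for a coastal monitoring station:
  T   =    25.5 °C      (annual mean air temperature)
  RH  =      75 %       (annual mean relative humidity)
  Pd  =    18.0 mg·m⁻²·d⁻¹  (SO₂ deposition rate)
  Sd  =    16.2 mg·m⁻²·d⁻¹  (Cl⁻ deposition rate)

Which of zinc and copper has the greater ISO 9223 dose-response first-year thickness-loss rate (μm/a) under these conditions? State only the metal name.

zinc: T>10 °C ⇒ hinge -0.071·(25.5−10) = -1.1005
  sulphur-dioxide contribution → 0.4823 μm/a
  chloride contribution → 1.363 μm/a
  ⇒ r_corr(zinc) = 1.845 μm/a
copper: T>10 °C ⇒ hinge -0.080·(25.5−10) = -1.2400
  sulphur-dioxide contribution → 0.2716 μm/a
  chloride contribution → 1.129 μm/a
  ⇒ r_corr(copper) = 1.4 μm/a
Ordering by μm/a: zinc (1.84) > copper (1.4)

zinc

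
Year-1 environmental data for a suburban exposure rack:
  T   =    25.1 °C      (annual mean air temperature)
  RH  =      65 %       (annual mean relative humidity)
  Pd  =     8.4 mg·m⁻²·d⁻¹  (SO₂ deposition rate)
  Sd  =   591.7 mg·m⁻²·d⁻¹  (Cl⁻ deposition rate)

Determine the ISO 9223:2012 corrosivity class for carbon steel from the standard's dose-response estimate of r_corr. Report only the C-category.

C5

carbon steel: temperature factor f = -0.054·(15.1) = -0.8154
  SO₂ term: 1.77·8.4^0.52·exp(0.02·65-0.8154) = 8.691
  Sd branch = 0.102·Sd^0.62·e^(0.033·RH+0.04·T) = 124.4 μm/a
  r_corr = 8.691 + 124.4 = 133.1 μm/a
133 μm/a falls in (80, 200] for carbon steel → category C5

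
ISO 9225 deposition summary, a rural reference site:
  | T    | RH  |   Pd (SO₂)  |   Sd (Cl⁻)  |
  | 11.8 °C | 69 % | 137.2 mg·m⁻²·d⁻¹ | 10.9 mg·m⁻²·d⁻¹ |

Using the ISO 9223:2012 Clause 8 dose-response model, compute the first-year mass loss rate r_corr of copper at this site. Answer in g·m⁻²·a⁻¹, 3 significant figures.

copper: f(T) = -0.080·(T−10) [T>10 °C] = -0.1440
  sulphur-dioxide contribution → 0.9671 μm/a
  chloride contribution → 0.4176 μm/a
  total first-year rate 1.385 μm/a
Convert to mass loss: 1.385 μm/a × 8.96 g/cm³ = 12.41 g·m⁻²·a⁻¹

r_corr = 12.4 g·m⁻²·a⁻¹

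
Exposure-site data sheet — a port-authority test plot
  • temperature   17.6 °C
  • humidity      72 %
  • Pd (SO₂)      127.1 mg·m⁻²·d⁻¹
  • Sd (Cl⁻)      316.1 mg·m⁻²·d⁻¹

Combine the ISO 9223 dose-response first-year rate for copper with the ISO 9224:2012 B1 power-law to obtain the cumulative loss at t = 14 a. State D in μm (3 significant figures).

D(14) = 13.1 μm

copper: temperature factor f = -0.080·(7.6) = -0.6080
  sulphur-dioxide contribution → 0.7115 μm/a
  chloride contribution → 1.534 μm/a
  total first-year rate 2.246 μm/a
Long-term exponent b (ISO 9224 Table 2, B1) = 0.667
  D(14) = 2.246 × 14^0.667 = 2.246 × 5.814 = 13.06 μm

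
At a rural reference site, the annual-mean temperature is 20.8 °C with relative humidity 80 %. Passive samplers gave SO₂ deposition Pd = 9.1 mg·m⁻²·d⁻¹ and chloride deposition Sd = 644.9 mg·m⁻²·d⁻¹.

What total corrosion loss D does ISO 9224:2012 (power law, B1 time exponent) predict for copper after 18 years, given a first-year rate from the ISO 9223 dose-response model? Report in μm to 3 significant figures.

copper: temperature factor f = -0.080·(10.8) = -0.8640
  Pd branch = 0.0053·Pd^0.26·e^(0.059·RH+f) = 0.4449 μm/a
  Sd branch = 0.01025·Sd^0.27·e^(0.036·RH+0.049·T) = 2.902 μm/a
  r_corr = 0.4449 + 2.902 = 3.347 μm/a
Power-law: D(18) = r_corr · 18^0.667
  D(18) = 3.347 × 18^0.667 = 3.347 × 6.875 = 23.01 μm

D(18) = 23.0 μm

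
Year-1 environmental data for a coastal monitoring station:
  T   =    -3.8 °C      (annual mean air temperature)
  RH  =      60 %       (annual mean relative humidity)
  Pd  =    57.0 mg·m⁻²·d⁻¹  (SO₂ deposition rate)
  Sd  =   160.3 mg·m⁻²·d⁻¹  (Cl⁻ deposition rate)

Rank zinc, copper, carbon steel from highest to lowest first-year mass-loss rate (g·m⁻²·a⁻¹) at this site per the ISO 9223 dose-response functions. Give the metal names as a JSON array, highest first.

["carbon steel", "zinc", "copper"]

zinc: T≤10 °C ⇒ hinge +0.038·(-3.8−10) = -0.5244
  sulphur-dioxide contribution → 0.7146 μm/a
  chloride contribution → 0.3699 μm/a
  ⇒ r_corr(zinc) = 1.084 μm/a
  mass loss = 1.084 μm/a × 7.14 g/cm³ = 7.743 g·m⁻²·a⁻¹
copper: T≤10 °C ⇒ hinge +0.126·(-3.8−10) = -1.7388
  sulphur-dioxide contribution → 0.09184 μm/a
  chloride contribution → 0.2906 μm/a
  ⇒ r_corr(copper) = 0.3824 μm/a
  mass loss = 0.3824 μm/a × 8.96 g/cm³ = 3.427 g·m⁻²·a⁻¹
carbon steel: f(T) = +0.150·(T−10) [T≤10 °C] = -2.0700
  sulphur-dioxide contribution → 6.07 μm/a
  chloride contribution → 14.78 μm/a
  ⇒ r_corr(carbon steel) = 20.85 μm/a
  mass loss = 20.85 μm/a × 7.85 g/cm³ = 163.6 g·m⁻²·a⁻¹
Ordering by g·m⁻²·a⁻¹: carbon steel (164) > zinc (7.74) > copper (3.43)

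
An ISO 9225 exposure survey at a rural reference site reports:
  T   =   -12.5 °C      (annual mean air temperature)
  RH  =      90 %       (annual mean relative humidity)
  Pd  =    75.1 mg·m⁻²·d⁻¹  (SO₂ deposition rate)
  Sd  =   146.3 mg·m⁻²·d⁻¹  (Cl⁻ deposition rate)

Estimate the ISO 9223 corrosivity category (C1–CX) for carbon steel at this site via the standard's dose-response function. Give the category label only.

C3

carbon steel: temperature factor f = +0.150·(-22.5) = -3.3750
  Pd branch = 1.77·Pd^0.52·e^(0.02·RH+f) = 3.462 μm/a
  Sd branch = 0.102·Sd^0.62·e^(0.033·RH+0.04·T) = 26.53 μm/a
  r_corr = 3.462 + 26.53 = 29.99 μm/a
ISO 9223 Table 2 (carbon steel): 25 < 30 ≤ 50 μm/a ⇒ C3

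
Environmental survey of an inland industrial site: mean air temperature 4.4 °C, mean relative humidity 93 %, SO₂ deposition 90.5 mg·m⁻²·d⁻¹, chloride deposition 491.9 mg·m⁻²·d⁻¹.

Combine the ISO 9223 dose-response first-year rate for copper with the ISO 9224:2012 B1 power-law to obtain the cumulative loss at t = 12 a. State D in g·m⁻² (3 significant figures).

D(12) = 187 g·m⁻²

copper: T≤10 °C ⇒ hinge +0.126·(4.4−10) = -0.7056
  sulphur-dioxide contribution → 2.04 μm/a
  chloride contribution → 1.928 μm/a
  total first-year rate 3.968 μm/a
Power-law: D(12) = r_corr · 12^0.667
  D(12) = 3.968 × 12^0.667 = 3.968 × 5.246 = 20.81 μm
  Mass loss = 20.81 μm × 8.96 g/cm³ = 186.5 g·m⁻²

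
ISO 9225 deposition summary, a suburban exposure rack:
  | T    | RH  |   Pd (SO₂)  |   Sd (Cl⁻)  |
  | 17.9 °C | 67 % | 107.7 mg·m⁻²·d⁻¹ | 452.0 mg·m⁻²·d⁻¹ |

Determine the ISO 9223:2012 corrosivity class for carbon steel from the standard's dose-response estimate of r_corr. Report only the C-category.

carbon steel: temperature factor f = -0.054·(7.9) = -0.4266
  sulphur-dioxide contribution → 50.28 μm/a
  chloride contribution → 84.33 μm/a
  ⇒ r_corr(carbon steel) = 134.6 μm/a
Category bounds: 80…200 μm/a bracket r_corr ⇒ C5

C5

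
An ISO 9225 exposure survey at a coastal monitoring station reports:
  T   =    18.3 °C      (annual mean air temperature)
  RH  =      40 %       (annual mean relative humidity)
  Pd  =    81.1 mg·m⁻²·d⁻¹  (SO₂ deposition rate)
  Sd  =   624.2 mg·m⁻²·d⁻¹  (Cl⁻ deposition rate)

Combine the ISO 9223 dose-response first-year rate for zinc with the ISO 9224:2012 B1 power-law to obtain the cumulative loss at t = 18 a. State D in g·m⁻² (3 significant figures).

D(18) = 358 g·m⁻²

zinc: f(T) = -0.071·(T−10) [T>10 °C] = -0.5893
  SO₂ term: 0.0129·81.1^0.44·exp(0.046·40-0.5893) = 0.3117
  Sd branch = 0.0175·Sd^0.57·e^(0.008·RH+0.085·T) = 4.476 μm/a
  r_corr = 0.3117 + 4.476 = 4.788 μm/a
Long-term exponent b (ISO 9224 Table 2, B1) = 0.813
  D(18) = 4.788 × 18^0.813 = 4.788 × 10.48 = 50.2 μm
  Mass loss = 50.2 μm × 7.14 g/cm³ = 358.4 g·m⁻²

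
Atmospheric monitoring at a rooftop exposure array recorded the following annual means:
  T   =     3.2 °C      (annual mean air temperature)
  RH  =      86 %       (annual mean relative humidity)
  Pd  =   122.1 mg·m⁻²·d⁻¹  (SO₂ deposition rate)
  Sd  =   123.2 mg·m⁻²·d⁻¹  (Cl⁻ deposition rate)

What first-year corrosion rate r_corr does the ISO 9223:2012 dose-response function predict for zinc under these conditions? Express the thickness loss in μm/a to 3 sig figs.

r_corr = 5.02 μm/a

zinc: temperature factor f = +0.038·(-6.8) = -0.2584
  sulphur-dioxide contribution → 4.311 μm/a
  chloride contribution → 0.7106 μm/a
  ⇒ r_corr(zinc) = 5.022 μm/a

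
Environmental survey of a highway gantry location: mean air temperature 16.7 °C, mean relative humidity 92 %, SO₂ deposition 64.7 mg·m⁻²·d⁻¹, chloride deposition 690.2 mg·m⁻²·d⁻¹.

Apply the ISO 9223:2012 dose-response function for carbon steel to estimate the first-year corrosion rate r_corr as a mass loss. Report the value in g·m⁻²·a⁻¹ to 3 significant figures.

carbon steel: T>10 °C ⇒ hinge -0.054·(16.7−10) = -0.3618
  SO₂ term: 1.77·64.7^0.52·exp(0.02·92-0.3618) = 67.86
  Cl⁻ term: 0.102·690.2^0.62·exp(0.033·92+0.04·16.7) = 238.4
  r_corr = 67.86 + 238.4 = 306.3 μm/a
Convert to mass loss: 306.3 μm/a × 7.85 g/cm³ = 2405 g·m⁻²·a⁻¹

r_corr = 2.40e+03 g·m⁻²·a⁻¹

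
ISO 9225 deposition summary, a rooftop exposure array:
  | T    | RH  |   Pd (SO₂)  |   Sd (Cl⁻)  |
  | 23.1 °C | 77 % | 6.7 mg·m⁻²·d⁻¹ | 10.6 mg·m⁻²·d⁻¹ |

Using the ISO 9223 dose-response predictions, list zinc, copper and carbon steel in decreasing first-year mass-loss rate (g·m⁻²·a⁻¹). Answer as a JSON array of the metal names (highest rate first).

["carbon steel", "copper", "zinc"]

zinc: temperature factor f = -0.071·(13.1) = -0.9301
  sulphur-dioxide contribution → 0.4059 μm/a
  chloride contribution → 0.8866 μm/a
  ⇒ r_corr(zinc) = 1.292 μm/a
  mass loss = 1.292 μm/a × 7.14 g/cm³ = 9.228 g·m⁻²·a⁻¹
copper: T>10 °C ⇒ hinge -0.080·(23.1−10) = -1.0480
  sulphur-dioxide contribution → 0.2864 μm/a
  chloride contribution → 0.9616 μm/a
  ⇒ r_corr(copper) = 1.248 μm/a
  mass loss = 1.248 μm/a × 8.96 g/cm³ = 11.18 g·m⁻²·a⁻¹
carbon steel: f(T) = -0.054·(T−10) [T>10 °C] = -0.7074
  sulphur-dioxide contribution → 10.94 μm/a
  chloride contribution → 14.1 μm/a
  total first-year rate 25.04 μm/a
  mass loss = 25.04 μm/a × 7.85 g/cm³ = 196.6 g·m⁻²·a⁻¹
Ordering by g·m⁻²·a⁻¹: carbon steel (197) > copper (11.2) > zinc (9.23)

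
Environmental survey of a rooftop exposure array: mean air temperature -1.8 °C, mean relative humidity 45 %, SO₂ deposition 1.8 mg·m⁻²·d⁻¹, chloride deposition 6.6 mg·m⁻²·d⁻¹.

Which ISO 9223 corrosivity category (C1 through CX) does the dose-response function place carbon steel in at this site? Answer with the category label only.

carbon steel: T≤10 °C ⇒ hinge +0.150·(-1.8−10) = -1.7700
  Pd branch = 1.77·Pd^0.52·e^(0.02·RH+f) = 1.007 μm/a
  Cl⁻ term: 0.102·6.6^0.62·exp(0.033·45+0.04·-1.8) = 1.35
  r_corr = 1.007 + 1.35 = 2.357 μm/a
2.36 μm/a falls in (1.3, 25] for carbon steel → category C2

C2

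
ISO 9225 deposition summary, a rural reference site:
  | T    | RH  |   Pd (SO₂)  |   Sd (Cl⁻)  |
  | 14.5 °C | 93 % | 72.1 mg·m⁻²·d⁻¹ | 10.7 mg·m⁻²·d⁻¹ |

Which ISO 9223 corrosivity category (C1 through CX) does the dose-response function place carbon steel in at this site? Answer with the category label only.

C5

carbon steel: T>10 °C ⇒ hinge -0.054·(14.5−10) = -0.2430
  Pd branch = 1.77·Pd^0.52·e^(0.02·RH+f) = 82.48 μm/a
  Cl⁻ term: 0.102·10.7^0.62·exp(0.033·93+0.04·14.5) = 17.04
  r_corr = 82.48 + 17.04 = 99.52 μm/a
ISO 9223 Table 2 (carbon steel): 80 < 99.5 ≤ 200 μm/a ⇒ C5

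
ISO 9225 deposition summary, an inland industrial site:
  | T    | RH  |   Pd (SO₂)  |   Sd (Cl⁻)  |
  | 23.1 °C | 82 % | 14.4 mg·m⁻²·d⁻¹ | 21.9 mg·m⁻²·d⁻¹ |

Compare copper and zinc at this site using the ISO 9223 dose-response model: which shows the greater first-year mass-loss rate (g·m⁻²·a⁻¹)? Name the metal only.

copper

copper: f(T) = -0.080·(T−10) [T>10 °C] = -1.0480
  Pd branch = 0.0053·Pd^0.26·e^(0.059·RH+f) = 0.4693 μm/a
  Sd branch = 0.01025·Sd^0.27·e^(0.036·RH+0.049·T) = 1.4 μm/a
  r_corr = 0.4693 + 1.4 = 1.87 μm/a
  mass loss = 1.87 μm/a × 8.96 g/cm³ = 16.75 g·m⁻²·a⁻¹
zinc: T>10 °C ⇒ hinge -0.071·(23.1−10) = -0.9301
  Pd branch = 0.0129·Pd^0.44·e^(0.046·RH+f) = 0.7153 μm/a
  Cl⁻ term: 0.0175·21.9^0.57·exp(0.008·82+0.085·23.1) = 1.395
  r_corr = 0.7153 + 1.395 = 2.111 μm/a
  mass loss = 2.111 μm/a × 7.14 g/cm³ = 15.07 g·m⁻²·a⁻¹
Ordering by g·m⁻²·a⁻¹: copper (16.8) > zinc (15.1)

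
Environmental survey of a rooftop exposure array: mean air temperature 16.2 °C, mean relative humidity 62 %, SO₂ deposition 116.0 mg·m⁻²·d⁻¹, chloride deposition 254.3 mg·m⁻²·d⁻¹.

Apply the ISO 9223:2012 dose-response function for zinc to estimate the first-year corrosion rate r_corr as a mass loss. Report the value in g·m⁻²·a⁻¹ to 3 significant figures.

zinc: T>10 °C ⇒ hinge -0.071·(16.2−10) = -0.4402
  SO₂ term: 0.0129·116.0^0.44·exp(0.046·62-0.4402) = 1.165
  Sd branch = 0.0175·Sd^0.57·e^(0.008·RH+0.085·T) = 2.676 μm/a
  sum: 1.165 + 2.676 → r_corr = 3.841 μm/a
Convert to mass loss: 3.841 μm/a × 7.14 g/cm³ = 27.43 g·m⁻²·a⁻¹

r_corr = 27.4 g·m⁻²·a⁻¹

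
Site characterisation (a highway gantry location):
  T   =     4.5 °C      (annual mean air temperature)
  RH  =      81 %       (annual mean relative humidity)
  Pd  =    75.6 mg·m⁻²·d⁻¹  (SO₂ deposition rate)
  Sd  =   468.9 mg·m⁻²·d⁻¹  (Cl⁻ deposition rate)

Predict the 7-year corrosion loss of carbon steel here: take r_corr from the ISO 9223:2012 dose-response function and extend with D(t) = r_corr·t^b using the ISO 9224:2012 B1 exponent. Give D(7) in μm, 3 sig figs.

carbon steel: temperature factor f = +0.150·(-5.5) = -0.8250
  SO₂ term: 1.77·75.6^0.52·exp(0.02·81-0.8250) = 37.16
  Cl⁻ term: 0.102·468.9^0.62·exp(0.033·81+0.04·4.5) = 80.11
  r_corr = 37.16 + 80.11 = 117.3 μm/a
Long-term exponent b (ISO 9224 Table 2, B1) = 0.523
  D(7) = 117.3 × 7^0.523 = 117.3 × 2.767 = 324.5 μm

D(7) = 324 μm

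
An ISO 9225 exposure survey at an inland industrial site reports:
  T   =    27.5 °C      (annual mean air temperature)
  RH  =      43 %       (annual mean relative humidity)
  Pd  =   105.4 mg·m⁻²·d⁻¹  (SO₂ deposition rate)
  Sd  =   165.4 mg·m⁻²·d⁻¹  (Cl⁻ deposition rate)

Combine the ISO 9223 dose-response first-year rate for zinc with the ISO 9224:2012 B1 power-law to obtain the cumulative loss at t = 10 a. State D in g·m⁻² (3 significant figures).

zinc: T>10 °C ⇒ hinge -0.071·(27.5−10) = -1.2425
  SO₂ term: 0.0129·105.4^0.44·exp(0.046·43-1.2425) = 0.209
  Sd branch = 0.0175·Sd^0.57·e^(0.008·RH+0.085·T) = 4.701 μm/a
  r_corr = 0.209 + 4.701 = 4.91 μm/a
Power-law: D(10) = r_corr · 10^0.813
  D(10) = 4.91 × 10^0.813 = 4.91 × 6.501 = 31.92 μm
  Mass loss = 31.92 μm × 7.14 g/cm³ = 227.9 g·m⁻²

D(10) = 228 g·m⁻²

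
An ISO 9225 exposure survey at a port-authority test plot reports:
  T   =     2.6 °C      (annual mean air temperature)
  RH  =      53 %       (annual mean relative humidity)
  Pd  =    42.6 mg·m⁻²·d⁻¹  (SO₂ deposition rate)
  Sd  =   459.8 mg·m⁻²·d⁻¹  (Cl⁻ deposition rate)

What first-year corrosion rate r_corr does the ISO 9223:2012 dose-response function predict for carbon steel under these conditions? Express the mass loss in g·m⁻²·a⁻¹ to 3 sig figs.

carbon steel: T≤10 °C ⇒ hinge +0.150·(2.6−10) = -1.1100
  Pd branch = 1.77·Pd^0.52·e^(0.02·RH+f) = 11.85 μm/a
  Sd branch = 0.102·Sd^0.62·e^(0.033·RH+0.04·T) = 29.12 μm/a
  r_corr = 11.85 + 29.12 = 40.96 μm/a
Convert to mass loss: 40.96 μm/a × 7.85 g/cm³ = 321.6 g·m⁻²·a⁻¹

r_corr = 322 g·m⁻²·a⁻¹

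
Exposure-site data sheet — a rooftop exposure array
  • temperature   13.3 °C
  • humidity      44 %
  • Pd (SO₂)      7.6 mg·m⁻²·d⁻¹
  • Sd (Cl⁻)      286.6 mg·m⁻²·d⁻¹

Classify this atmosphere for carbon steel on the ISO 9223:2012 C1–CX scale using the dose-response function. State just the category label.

C3

carbon steel: T>10 °C ⇒ hinge -0.054·(13.3−10) = -0.1782
  SO₂ term: 1.77·7.6^0.52·exp(0.02·44-0.1782) = 10.25
  Sd branch = 0.102·Sd^0.62·e^(0.033·RH+0.04·T) = 24.76 μm/a
  sum: 10.25 + 24.76 → r_corr = 35.01 μm/a
Category bounds: 25…50 μm/a bracket r_corr ⇒ C3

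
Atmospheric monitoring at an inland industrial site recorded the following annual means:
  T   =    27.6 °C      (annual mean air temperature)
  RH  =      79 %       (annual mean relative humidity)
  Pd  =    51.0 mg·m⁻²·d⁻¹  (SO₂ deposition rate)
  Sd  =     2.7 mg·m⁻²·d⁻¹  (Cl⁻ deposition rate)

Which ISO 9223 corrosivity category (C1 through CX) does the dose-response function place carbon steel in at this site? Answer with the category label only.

C3

carbon steel: T>10 °C ⇒ hinge -0.054·(27.6−10) = -0.9504
  SO₂ term: 1.77·51.0^0.52·exp(0.02·79-0.9504) = 25.67
  Sd branch = 0.102·Sd^0.62·e^(0.033·RH+0.04·T) = 7.722 μm/a
  r_corr = 25.67 + 7.722 = 33.39 μm/a
Category bounds: 25…50 μm/a bracket r_corr ⇒ C3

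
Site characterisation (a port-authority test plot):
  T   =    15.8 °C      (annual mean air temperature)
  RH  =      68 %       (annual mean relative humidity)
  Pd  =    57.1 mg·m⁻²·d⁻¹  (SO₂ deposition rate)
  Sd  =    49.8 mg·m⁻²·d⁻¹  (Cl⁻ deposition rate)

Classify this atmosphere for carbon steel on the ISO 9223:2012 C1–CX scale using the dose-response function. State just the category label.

carbon steel: f(T) = -0.054·(T−10) [T>10 °C] = -0.3132
  Pd branch = 1.77·Pd^0.52·e^(0.02·RH+f) = 41.31 μm/a
  Sd branch = 0.102·Sd^0.62·e^(0.033·RH+0.04·T) = 20.41 μm/a
  r_corr = 41.31 + 20.41 = 61.72 μm/a
61.7 μm/a falls in (50, 80] for carbon steel → category C4

C4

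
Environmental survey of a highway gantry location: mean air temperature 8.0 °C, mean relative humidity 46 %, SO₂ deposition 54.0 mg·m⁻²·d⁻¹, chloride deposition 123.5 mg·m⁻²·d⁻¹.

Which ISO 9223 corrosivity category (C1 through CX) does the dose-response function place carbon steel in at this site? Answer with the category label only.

C3

carbon steel: f(T) = +0.150·(T−10) [T≤10 °C] = -0.3000
  SO₂ term: 1.77·54.0^0.52·exp(0.02·46-0.3000) = 26.19
  Cl⁻ term: 0.102·123.5^0.62·exp(0.033·46+0.04·8.0) = 12.7
  r_corr = 26.19 + 12.7 = 38.88 μm/a
38.9 μm/a falls in (25, 50] for carbon steel → category C3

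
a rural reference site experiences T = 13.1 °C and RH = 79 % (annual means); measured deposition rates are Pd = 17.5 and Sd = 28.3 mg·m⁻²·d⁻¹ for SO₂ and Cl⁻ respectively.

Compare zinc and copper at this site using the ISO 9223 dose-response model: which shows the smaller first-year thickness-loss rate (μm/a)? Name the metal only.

zinc: f(T) = -0.071·(T−10) [T>10 °C] = -0.2201
  Pd branch = 0.0129·Pd^0.44·e^(0.046·RH+f) = 1.381 μm/a
  Cl⁻ term: 0.0175·28.3^0.57·exp(0.008·79+0.085·13.1) = 0.6739
  sum: 1.381 + 0.6739 → r_corr = 2.055 μm/a
copper: f(T) = -0.080·(T−10) [T>10 °C] = -0.2480
  SO₂ term: 0.0053·17.5^0.26·exp(0.059·79-0.2480) = 0.9205
  Sd branch = 0.01025·Sd^0.27·e^(0.036·RH+0.049·T) = 0.8253 μm/a
  r_corr = 0.9205 + 0.8253 = 1.746 μm/a
Ordering by μm/a: zinc (2.05) > copper (1.75)

copper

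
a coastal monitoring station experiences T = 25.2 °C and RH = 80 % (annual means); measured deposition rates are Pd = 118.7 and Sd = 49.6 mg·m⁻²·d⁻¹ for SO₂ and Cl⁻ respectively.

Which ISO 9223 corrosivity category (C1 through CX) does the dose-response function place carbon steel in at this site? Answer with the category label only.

C5

carbon steel: temperature factor f = -0.054·(15.2) = -0.8208
  sulphur-dioxide contribution → 46.25 μm/a
  chloride contribution → 44.07 μm/a
  ⇒ r_corr(carbon steel) = 90.31 μm/a
Category bounds: 80…200 μm/a bracket r_corr ⇒ C5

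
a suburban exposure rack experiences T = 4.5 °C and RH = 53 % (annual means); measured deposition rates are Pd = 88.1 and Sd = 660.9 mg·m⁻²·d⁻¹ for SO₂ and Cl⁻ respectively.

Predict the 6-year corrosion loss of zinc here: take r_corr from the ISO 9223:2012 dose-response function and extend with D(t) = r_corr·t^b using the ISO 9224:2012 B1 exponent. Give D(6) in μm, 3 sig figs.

D(6) = 10.5 μm

zinc: T≤10 °C ⇒ hinge +0.038·(4.5−10) = -0.2090
  sulphur-dioxide contribution → 0.8598 μm/a
  chloride contribution → 1.588 μm/a
  ⇒ r_corr(zinc) = 2.448 μm/a
ISO 9224: D(t) = r_corr · t^b with b = 0.813 (zinc, B1)
  D(6) = 2.448 × 6^0.813 = 2.448 × 4.292 = 10.5 μm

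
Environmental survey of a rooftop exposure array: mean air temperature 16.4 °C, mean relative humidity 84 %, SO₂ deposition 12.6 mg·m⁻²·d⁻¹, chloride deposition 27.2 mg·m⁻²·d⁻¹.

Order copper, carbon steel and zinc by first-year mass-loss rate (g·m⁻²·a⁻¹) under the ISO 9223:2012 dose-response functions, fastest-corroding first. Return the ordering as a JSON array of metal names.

["carbon steel", "copper", "zinc"]

copper: f(T) = -0.080·(T−10) [T>10 °C] = -0.5120
  Pd branch = 0.0053·Pd^0.26·e^(0.059·RH+f) = 0.8717 μm/a
  Cl⁻ term: 0.01025·27.2^0.27·exp(0.036·84+0.049·16.4) = 1.149
  sum: 0.8717 + 1.149 → r_corr = 2.021 μm/a
  mass loss = 2.021 μm/a × 8.96 g/cm³ = 18.11 g·m⁻²·a⁻¹
carbon steel: f(T) = -0.054·(T−10) [T>10 °C] = -0.3456
  Pd branch = 1.77·Pd^0.52·e^(0.02·RH+f) = 25.1 μm/a
  Cl⁻ term: 0.102·27.2^0.62·exp(0.033·84+0.04·16.4) = 24.37
  sum: 25.1 + 24.37 → r_corr = 49.47 μm/a
  mass loss = 49.47 μm/a × 7.85 g/cm³ = 388.3 g·m⁻²·a⁻¹
zinc: temperature factor f = -0.071·(6.4) = -0.4544
  Pd branch = 0.0129·Pd^0.44·e^(0.046·RH+f) = 1.19 μm/a
  Cl⁻ term: 0.0175·27.2^0.57·exp(0.008·84+0.085·16.4) = 0.9078
  r_corr = 1.19 + 0.9078 = 2.098 μm/a
  mass loss = 2.098 μm/a × 7.14 g/cm³ = 14.98 g·m⁻²·a⁻¹
Ordering by g·m⁻²·a⁻¹: carbon steel (388) > copper (18.1) > zinc (15)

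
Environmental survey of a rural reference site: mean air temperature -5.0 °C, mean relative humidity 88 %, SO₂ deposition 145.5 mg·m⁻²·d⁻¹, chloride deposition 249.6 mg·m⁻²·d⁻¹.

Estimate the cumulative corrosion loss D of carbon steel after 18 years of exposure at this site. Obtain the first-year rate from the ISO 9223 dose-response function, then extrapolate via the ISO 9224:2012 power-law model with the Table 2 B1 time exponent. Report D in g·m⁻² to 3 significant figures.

carbon steel: temperature factor f = +0.150·(-15.0) = -2.2500
  SO₂ term: 1.77·145.5^0.52·exp(0.02·88-2.2500) = 14.45
  Cl⁻ term: 0.102·249.6^0.62·exp(0.033·88+0.04·-5.0) = 46.69
  r_corr = 14.45 + 46.69 = 61.14 μm/a
Long-term exponent b (ISO 9224 Table 2, B1) = 0.523
  D(18) = 61.14 × 18^0.523 = 61.14 × 4.534 = 277.2 μm
  Mass loss = 277.2 μm × 7.85 g/cm³ = 2176 g·m⁻²

D(18) = 2.18e+03 g·m⁻²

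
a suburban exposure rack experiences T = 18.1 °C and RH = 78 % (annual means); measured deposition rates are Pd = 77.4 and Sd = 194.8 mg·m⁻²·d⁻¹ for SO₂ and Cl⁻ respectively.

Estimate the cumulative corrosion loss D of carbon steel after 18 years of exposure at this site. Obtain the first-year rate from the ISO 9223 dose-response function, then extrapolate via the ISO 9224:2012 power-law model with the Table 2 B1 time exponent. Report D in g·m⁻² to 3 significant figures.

carbon steel: T>10 °C ⇒ hinge -0.054·(18.1−10) = -0.4374
  Pd branch = 1.77·Pd^0.52·e^(0.02·RH+f) = 52.2 μm/a
  Sd branch = 0.102·Sd^0.62·e^(0.033·RH+0.04·T) = 72.52 μm/a
  sum: 52.2 + 72.52 → r_corr = 124.7 μm/a
ISO 9224: D(t) = r_corr · t^b with b = 0.523 (carbon steel, B1)
  D(18) = 124.7 × 18^0.523 = 124.7 × 4.534 = 565.5 μm
  Mass loss = 565.5 μm × 7.85 g/cm³ = 4439 g·m⁻²

D(18) = 4.44e+03 g·m⁻²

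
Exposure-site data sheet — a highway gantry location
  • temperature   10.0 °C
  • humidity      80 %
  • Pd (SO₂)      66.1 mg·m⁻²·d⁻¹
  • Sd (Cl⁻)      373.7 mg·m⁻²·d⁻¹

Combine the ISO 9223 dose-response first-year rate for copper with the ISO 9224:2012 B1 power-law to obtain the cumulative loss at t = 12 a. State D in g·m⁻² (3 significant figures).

copper: T≤10 °C ⇒ hinge +0.126·(10.0−10) = +0.0000
  Pd branch = 0.0053·Pd^0.26·e^(0.059·RH+f) = 1.768 μm/a
  Cl⁻ term: 0.01025·373.7^0.27·exp(0.036·80+0.049·10.0) = 1.475
  r_corr = 1.768 + 1.475 = 3.243 μm/a
Power-law: D(12) = r_corr · 12^0.667
  D(12) = 3.243 × 12^0.667 = 3.243 × 5.246 = 17.01 μm
  Mass loss = 17.01 μm × 8.96 g/cm³ = 152.4 g·m⁻²

D(12) = 152 g·m⁻²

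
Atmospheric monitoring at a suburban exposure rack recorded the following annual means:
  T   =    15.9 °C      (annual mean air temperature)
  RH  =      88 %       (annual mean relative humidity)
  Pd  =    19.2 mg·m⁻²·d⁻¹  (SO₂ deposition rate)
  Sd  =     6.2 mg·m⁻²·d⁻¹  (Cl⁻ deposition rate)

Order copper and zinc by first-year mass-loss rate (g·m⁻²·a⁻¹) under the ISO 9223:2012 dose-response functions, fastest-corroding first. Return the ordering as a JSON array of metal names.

["copper", "zinc"]

copper: T>10 °C ⇒ hinge -0.080·(15.9−10) = -0.4720
  SO₂ term: 0.0053·19.2^0.26·exp(0.059·88-0.4720) = 1.282
  Sd branch = 0.01025·Sd^0.27·e^(0.036·RH+0.049·T) = 0.8687 μm/a
  sum: 1.282 + 0.8687 → r_corr = 2.15 μm/a
  mass loss = 2.15 μm/a × 8.96 g/cm³ = 19.27 g·m⁻²·a⁻¹
zinc: f(T) = -0.071·(T−10) [T>10 °C] = -0.4189
  Pd branch = 0.0129·Pd^0.44·e^(0.046·RH+f) = 1.784 μm/a
  Cl⁻ term: 0.0175·6.2^0.57·exp(0.008·88+0.085·15.9) = 0.3867
  r_corr = 1.784 + 0.3867 = 2.17 μm/a
  mass loss = 2.17 μm/a × 7.14 g/cm³ = 15.5 g·m⁻²·a⁻¹
Ordering by g·m⁻²·a⁻¹: copper (19.3) > zinc (15.5)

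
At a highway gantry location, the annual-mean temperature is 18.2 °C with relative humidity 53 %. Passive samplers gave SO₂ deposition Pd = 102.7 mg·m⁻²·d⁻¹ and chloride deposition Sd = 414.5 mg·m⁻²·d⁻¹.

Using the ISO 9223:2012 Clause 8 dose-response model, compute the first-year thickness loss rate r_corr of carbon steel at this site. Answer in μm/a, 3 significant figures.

carbon steel: T>10 °C ⇒ hinge -0.054·(18.2−10) = -0.4428
  Pd branch = 1.77·Pd^0.52·e^(0.02·RH+f) = 36.48 μm/a
  Sd branch = 0.102·Sd^0.62·e^(0.033·RH+0.04·T) = 50.96 μm/a
  r_corr = 36.48 + 50.96 = 87.44 μm/a

r_corr = 87.4 μm/a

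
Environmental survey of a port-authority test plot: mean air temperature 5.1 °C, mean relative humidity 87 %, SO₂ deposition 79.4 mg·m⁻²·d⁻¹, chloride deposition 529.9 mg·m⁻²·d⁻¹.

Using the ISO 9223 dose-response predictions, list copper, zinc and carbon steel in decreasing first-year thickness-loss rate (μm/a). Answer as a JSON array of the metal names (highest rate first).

copper: f(T) = +0.126·(T−10) [T≤10 °C] = -0.6174
  SO₂ term: 0.0053·79.4^0.26·exp(0.059·87-0.6174) = 1.511
  Cl⁻ term: 0.01025·529.9^0.27·exp(0.036·87+0.049·5.1) = 1.641
  sum: 1.511 + 1.641 → r_corr = 3.152 μm/a
zinc: T≤10 °C ⇒ hinge +0.038·(5.1−10) = -0.1862
  Pd branch = 0.0129·Pd^0.44·e^(0.046·RH+f) = 4.015 μm/a
  Sd branch = 0.0175·Sd^0.57·e^(0.008·RH+0.085·T) = 1.934 μm/a
  sum: 4.015 + 1.934 → r_corr = 5.949 μm/a
carbon steel: f(T) = +0.150·(T−10) [T≤10 °C] = -0.7350
  Pd branch = 1.77·Pd^0.52·e^(0.02·RH+f) = 47.03 μm/a
  Sd branch = 0.102·Sd^0.62·e^(0.033·RH+0.04·T) = 107.9 μm/a
  r_corr = 47.03 + 107.9 = 154.9 μm/a
Ordering by μm/a: carbon steel (155) > zinc (5.95) > copper (3.15)

["carbon steel", "zinc", "copper"]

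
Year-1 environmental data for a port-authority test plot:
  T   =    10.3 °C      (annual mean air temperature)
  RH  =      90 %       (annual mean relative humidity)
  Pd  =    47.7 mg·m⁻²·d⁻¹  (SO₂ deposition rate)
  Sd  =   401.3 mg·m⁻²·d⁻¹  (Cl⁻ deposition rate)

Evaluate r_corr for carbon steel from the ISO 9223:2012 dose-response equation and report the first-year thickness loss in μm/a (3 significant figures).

r_corr = 202 μm/a

carbon steel: temperature factor f = -0.054·(0.3) = -0.0162
  sulphur-dioxide contribution → 78.61 μm/a
  chloride contribution → 123.5 μm/a
  ⇒ r_corr(carbon steel) = 202.1 μm/a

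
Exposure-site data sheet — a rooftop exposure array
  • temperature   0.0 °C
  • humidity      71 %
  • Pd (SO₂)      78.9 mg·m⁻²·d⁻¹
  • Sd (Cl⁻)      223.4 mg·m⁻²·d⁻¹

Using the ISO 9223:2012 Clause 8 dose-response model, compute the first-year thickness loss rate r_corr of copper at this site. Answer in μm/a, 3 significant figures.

r_corr = 0.878 μm/a

copper: f(T) = +0.126·(T−10) [T≤10 °C] = -1.2600
  sulphur-dioxide contribution → 0.3087 μm/a
  chloride contribution → 0.5689 μm/a
  total first-year rate 0.8776 μm/a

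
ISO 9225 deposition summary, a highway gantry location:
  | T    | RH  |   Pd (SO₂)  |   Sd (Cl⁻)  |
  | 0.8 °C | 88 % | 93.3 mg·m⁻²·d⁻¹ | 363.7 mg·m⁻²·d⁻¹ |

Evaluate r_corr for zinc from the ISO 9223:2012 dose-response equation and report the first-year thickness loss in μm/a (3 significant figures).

zinc: T≤10 °C ⇒ hinge +0.038·(0.8−10) = -0.3496
  Pd branch = 0.0129·Pd^0.44·e^(0.046·RH+f) = 3.833 μm/a
  Sd branch = 0.0175·Sd^0.57·e^(0.008·RH+0.085·T) = 1.091 μm/a
  r_corr = 3.833 + 1.091 = 4.924 μm/a

r_corr = 4.92 μm/a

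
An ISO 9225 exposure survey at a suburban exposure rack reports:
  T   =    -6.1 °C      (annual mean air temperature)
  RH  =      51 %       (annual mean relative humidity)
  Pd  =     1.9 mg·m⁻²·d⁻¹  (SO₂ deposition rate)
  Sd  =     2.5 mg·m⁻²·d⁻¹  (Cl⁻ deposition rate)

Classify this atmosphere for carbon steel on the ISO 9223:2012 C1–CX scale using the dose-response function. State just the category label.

carbon steel: f(T) = +0.150·(T−10) [T≤10 °C] = -2.4150
  SO₂ term: 1.77·1.9^0.52·exp(0.02·51-2.4150) = 0.6125
  Cl⁻ term: 0.102·2.5^0.62·exp(0.033·51+0.04·-6.1) = 0.7591
  r_corr = 0.6125 + 0.7591 = 1.372 μm/a
ISO 9223 Table 2 (carbon steel): 1.3 < 1.37 ≤ 25 μm/a ⇒ C2

C2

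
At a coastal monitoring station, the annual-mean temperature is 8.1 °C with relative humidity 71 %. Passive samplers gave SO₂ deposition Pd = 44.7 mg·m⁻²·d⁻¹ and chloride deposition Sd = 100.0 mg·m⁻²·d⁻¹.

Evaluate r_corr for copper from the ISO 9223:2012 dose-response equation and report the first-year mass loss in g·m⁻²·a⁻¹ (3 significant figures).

r_corr = 12.7 g·m⁻²·a⁻¹

copper: T≤10 °C ⇒ hinge +0.126·(8.1−10) = -0.2394
  Pd branch = 0.0053·Pd^0.26·e^(0.059·RH+f) = 0.739 μm/a
  Cl⁻ term: 0.01025·100.0^0.27·exp(0.036·71+0.049·8.1) = 0.681
  r_corr = 0.739 + 0.681 = 1.42 μm/a
Convert to mass loss: 1.42 μm/a × 8.96 g/cm³ = 12.72 g·m⁻²·a⁻¹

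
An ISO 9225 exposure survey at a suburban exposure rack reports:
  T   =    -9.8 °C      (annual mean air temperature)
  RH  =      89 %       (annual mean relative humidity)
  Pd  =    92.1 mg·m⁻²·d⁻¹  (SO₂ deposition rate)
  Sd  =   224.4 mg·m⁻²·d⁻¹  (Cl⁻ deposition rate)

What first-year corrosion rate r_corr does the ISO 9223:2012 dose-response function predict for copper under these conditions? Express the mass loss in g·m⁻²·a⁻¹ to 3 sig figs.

copper: T≤10 °C ⇒ hinge +0.126·(-9.8−10) = -2.4948
  Pd branch = 0.0053·Pd^0.26·e^(0.059·RH+f) = 0.2704 μm/a
  Sd branch = 0.01025·Sd^0.27·e^(0.036·RH+0.049·T) = 0.6736 μm/a
  r_corr = 0.2704 + 0.6736 = 0.944 μm/a
Convert to mass loss: 0.944 μm/a × 8.96 g/cm³ = 8.459 g·m⁻²·a⁻¹

r_corr = 8.46 g·m⁻²·a⁻¹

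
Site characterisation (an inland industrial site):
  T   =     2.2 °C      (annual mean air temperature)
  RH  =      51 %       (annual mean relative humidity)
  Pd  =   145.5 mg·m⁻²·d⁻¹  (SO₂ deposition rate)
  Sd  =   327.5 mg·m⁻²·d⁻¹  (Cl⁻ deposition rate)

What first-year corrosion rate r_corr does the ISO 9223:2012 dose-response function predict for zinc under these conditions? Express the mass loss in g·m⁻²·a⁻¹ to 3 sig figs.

r_corr = 12.5 g·m⁻²·a⁻¹

zinc: temperature factor f = +0.038·(-7.8) = -0.2964
  SO₂ term: 0.0129·145.5^0.44·exp(0.046·51-0.2964) = 0.8961
  Sd branch = 0.0175·Sd^0.57·e^(0.008·RH+0.085·T) = 0.8612 μm/a
  r_corr = 0.8961 + 0.8612 = 1.757 μm/a
Convert to mass loss: 1.757 μm/a × 7.14 g/cm³ = 12.55 g·m⁻²·a⁻¹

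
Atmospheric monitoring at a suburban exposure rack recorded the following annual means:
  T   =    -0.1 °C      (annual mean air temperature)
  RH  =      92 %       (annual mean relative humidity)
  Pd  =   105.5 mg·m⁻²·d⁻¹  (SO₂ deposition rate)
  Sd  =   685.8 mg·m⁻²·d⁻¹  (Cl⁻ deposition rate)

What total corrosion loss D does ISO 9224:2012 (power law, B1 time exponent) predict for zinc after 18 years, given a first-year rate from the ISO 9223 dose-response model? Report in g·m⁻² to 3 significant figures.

D(18) = 464 g·m⁻²

zinc: T≤10 °C ⇒ hinge +0.038·(-0.1−10) = -0.3838
  SO₂ term: 0.0129·105.5^0.44·exp(0.046·92-0.3838) = 4.7
  Sd branch = 0.0175·Sd^0.57·e^(0.008·RH+0.085·T) = 1.498 μm/a
  sum: 4.7 + 1.498 → r_corr = 6.198 μm/a
Long-term exponent b (ISO 9224 Table 2, B1) = 0.813
  D(18) = 6.198 × 18^0.813 = 6.198 × 10.48 = 64.98 μm
  Mass loss = 64.98 μm × 7.14 g/cm³ = 464 g·m⁻²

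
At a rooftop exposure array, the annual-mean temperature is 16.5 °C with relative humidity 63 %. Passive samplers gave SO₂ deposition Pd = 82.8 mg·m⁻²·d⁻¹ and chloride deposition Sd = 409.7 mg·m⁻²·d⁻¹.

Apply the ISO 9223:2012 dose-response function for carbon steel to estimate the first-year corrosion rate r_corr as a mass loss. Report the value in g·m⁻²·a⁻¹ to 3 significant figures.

r_corr = 859 g·m⁻²·a⁻¹

carbon steel: temperature factor f = -0.054·(6.5) = -0.3510
  Pd branch = 1.77·Pd^0.52·e^(0.02·RH+f) = 43.66 μm/a
  Cl⁻ term: 0.102·409.7^0.62·exp(0.033·63+0.04·16.5) = 65.74
  r_corr = 43.66 + 65.74 = 109.4 μm/a
Convert to mass loss: 109.4 μm/a × 7.85 g/cm³ = 858.9 g·m⁻²·a⁻¹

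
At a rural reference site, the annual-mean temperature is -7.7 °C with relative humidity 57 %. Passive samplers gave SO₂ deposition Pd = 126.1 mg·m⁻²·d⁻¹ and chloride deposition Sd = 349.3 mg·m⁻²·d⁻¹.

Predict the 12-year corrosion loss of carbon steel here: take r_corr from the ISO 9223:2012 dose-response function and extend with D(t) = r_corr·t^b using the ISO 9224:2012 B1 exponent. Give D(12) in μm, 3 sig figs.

carbon steel: f(T) = +0.150·(T−10) [T≤10 °C] = -2.6550
  Pd branch = 1.77·Pd^0.52·e^(0.02·RH+f) = 4.813 μm/a
  Cl⁻ term: 0.102·349.3^0.62·exp(0.033·57+0.04·-7.7) = 18.56
  r_corr = 4.813 + 18.56 = 23.37 μm/a
Power-law: D(12) = r_corr · 12^0.523
  D(12) = 23.37 × 12^0.523 = 23.37 × 3.668 = 85.72 μm

D(12) = 85.7 μm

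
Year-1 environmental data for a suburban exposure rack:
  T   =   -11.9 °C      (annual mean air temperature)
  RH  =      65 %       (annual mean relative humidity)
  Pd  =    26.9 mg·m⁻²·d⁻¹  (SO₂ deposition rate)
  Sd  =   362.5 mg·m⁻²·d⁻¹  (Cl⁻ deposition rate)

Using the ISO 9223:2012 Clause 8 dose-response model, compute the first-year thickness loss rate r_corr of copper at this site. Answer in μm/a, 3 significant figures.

r_corr = 0.328 μm/a

copper: f(T) = +0.126·(T−10) [T≤10 °C] = -2.7594
  sulphur-dioxide contribution → 0.03657 μm/a
  chloride contribution → 0.2916 μm/a
  ⇒ r_corr(copper) = 0.3281 μm/a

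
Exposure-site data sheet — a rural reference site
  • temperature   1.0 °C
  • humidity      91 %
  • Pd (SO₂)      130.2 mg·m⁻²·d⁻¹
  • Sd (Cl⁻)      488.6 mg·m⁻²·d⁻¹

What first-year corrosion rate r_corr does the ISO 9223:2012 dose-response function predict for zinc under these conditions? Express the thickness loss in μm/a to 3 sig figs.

zinc: f(T) = +0.038·(T−10) [T≤10 °C] = -0.3420
  sulphur-dioxide contribution → 5.134 μm/a
  chloride contribution → 1.345 μm/a
  total first-year rate 6.479 μm/a

r_corr = 6.48 μm/a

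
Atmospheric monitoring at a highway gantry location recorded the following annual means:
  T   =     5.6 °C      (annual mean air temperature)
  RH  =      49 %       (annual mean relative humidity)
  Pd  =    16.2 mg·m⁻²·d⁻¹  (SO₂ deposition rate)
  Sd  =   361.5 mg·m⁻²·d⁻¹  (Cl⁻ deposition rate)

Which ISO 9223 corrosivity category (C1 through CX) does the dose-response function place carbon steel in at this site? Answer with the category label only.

carbon steel: T≤10 °C ⇒ hinge +0.150·(5.6−10) = -0.6600
  SO₂ term: 1.77·16.2^0.52·exp(0.02·49-0.6600) = 10.37
  Sd branch = 0.102·Sd^0.62·e^(0.033·RH+0.04·T) = 24.78 μm/a
  sum: 10.37 + 24.78 → r_corr = 35.16 μm/a
ISO 9223 Table 2 (carbon steel): 25 < 35.2 ≤ 50 μm/a ⇒ C3

C3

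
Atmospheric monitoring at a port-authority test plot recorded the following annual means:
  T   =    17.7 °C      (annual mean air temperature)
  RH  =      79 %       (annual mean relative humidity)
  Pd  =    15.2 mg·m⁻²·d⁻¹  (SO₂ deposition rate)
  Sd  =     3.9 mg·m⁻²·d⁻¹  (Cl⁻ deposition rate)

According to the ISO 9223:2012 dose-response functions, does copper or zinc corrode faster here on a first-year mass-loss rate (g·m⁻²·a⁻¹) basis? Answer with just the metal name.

copper: temperature factor f = -0.080·(7.7) = -0.6160
  SO₂ term: 0.0053·15.2^0.26·exp(0.059·79-0.6160) = 0.6142
  Sd branch = 0.01025·Sd^0.27·e^(0.036·RH+0.049·T) = 0.6055 μm/a
  r_corr = 0.6142 + 0.6055 = 1.22 μm/a
  mass loss = 1.22 μm/a × 8.96 g/cm³ = 10.93 g·m⁻²·a⁻¹
zinc: f(T) = -0.071·(T−10) [T>10 °C] = -0.5467
  SO₂ term: 0.0129·15.2^0.44·exp(0.046·79-0.5467) = 0.9363
  Cl⁻ term: 0.0175·3.9^0.57·exp(0.008·79+0.085·17.7) = 0.322
  r_corr = 0.9363 + 0.322 = 1.258 μm/a
  mass loss = 1.258 μm/a × 7.14 g/cm³ = 8.984 g·m⁻²·a⁻¹
Ordering by g·m⁻²·a⁻¹: copper (10.9) > zinc (8.98)

copper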